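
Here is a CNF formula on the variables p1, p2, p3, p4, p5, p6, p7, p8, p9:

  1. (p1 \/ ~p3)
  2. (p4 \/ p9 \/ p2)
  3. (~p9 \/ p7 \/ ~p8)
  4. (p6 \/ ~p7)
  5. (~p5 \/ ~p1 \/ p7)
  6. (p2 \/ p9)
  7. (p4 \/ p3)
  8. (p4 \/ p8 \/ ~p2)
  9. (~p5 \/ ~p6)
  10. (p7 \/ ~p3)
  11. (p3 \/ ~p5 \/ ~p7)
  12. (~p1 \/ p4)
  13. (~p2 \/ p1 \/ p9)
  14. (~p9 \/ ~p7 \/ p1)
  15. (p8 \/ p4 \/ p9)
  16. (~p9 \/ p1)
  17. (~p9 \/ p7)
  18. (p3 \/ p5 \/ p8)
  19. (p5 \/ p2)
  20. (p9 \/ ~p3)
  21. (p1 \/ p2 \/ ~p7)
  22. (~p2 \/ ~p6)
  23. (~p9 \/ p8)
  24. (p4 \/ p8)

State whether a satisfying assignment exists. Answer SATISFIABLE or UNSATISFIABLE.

SATISFIABLE

p4 occurs only positively in the remaining clauses — set p4 = True.
Branch on p1: take p1 = True.
Set p2 = True and propagate.
  then p6 is forced to False.
  then p7 is forced to False.
  then p5 is forced to False.
  then p3 is forced to False.
  then p9 is forced to False.
  then p8 is forced to True.
So p1 = 1, p2 = 1, p3 = 0, p4 = 1, p5 = 0, p6 = 0, p7 = 0, p8 = 1, p9 = 0 is a satisfying assignment.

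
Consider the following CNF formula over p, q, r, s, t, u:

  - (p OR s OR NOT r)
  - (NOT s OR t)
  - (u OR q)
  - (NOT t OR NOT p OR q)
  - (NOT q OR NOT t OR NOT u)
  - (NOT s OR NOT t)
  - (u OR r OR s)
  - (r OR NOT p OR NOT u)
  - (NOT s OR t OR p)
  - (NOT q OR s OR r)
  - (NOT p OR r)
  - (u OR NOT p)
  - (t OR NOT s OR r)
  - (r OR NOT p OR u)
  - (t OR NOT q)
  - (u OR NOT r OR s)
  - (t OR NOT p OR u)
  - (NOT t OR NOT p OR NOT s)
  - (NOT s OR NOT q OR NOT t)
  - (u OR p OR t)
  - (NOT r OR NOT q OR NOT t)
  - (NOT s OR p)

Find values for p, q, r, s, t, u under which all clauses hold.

p=False, q=False, r=False, s=False, t=False, u=True

Set p = False and propagate.
  then s is forced to False.
  then r is forced to False.
  then u is forced to True.
  then q is forced to False.
t is now unconstrained; take t = False.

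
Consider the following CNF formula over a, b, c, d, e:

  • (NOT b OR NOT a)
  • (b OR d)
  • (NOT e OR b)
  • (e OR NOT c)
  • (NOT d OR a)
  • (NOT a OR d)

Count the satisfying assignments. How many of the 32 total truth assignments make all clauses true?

The models are:
  a=F b=T c=F d=F e=F
  a=F b=T c=F d=F e=T
  a=F b=T c=T d=F e=T
  a=T b=F c=F d=T e=F
That's 4 in total.

4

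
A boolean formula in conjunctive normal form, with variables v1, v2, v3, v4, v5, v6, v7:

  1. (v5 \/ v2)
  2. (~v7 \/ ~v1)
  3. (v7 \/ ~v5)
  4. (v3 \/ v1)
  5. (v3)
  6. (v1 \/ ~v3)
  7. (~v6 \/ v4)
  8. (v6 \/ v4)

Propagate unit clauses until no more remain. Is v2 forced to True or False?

(v3) stands alone — v3 = True.
(v1 \/ ~v3): since v3 = True, the clause reduces to (v1). v1 = True.
From (~v1 \/ ~v7) and v1 = True: v7 = False.
In (v7 \/ ~v5), v7 is now false; ~v5 must hold, so v5 = False.
From (v2 \/ v5) and v5 = False: v2 = True.

True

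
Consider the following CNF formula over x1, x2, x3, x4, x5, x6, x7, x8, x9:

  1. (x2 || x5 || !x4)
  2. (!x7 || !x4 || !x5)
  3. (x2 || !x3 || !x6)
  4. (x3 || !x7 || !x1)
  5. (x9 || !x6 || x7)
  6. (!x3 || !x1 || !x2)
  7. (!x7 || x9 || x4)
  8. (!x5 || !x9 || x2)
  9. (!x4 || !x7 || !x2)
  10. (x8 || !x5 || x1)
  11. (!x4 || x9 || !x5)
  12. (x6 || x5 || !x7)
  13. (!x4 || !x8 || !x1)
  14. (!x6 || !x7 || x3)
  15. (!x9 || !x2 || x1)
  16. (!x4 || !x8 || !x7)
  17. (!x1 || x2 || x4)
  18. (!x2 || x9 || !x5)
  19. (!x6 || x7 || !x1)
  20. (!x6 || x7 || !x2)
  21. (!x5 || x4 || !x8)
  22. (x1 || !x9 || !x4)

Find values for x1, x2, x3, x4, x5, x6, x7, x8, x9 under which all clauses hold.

Set x1 = False and propagate.
The remaining clauses are satisfied by x2 = False, x3 = False, x4 = False, x5 = False, x6 = False, x7 = False, x8 = True, x9 = True.
Every clause has at least one true literal under this assignment.

x1=F, x2=F, x3=F, x4=F, x5=F, x6=F, x7=F, x8=T, x9=T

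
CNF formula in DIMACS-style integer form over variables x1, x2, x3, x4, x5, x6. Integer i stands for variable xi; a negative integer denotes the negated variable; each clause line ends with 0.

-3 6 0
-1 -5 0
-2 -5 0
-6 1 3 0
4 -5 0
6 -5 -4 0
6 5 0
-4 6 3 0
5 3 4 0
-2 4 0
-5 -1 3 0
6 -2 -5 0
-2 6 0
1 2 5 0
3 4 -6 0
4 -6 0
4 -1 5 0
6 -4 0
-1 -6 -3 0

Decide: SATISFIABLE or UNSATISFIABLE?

Set x1 = True and propagate.
  then x5 is forced to False.
  then x6 is forced to True.
  then x4 is forced to True.
  then x3 is forced to False.
x2 is now unconstrained; take x2 = True.
So x1 = True, x2 = True, x3 = False, x4 = True, x5 = False, x6 = True is a satisfying assignment.

SATISFIABLE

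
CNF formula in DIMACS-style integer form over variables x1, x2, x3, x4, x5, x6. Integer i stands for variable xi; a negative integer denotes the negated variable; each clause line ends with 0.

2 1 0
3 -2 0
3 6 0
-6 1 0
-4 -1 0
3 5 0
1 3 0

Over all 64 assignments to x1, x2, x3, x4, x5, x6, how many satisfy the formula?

Case analysis on x1 and x3:
  x1=T, x3=T: forces x4=F; x2, x5, x6 free → 2^3 = 8.
  x1=T, x3=F: remaining (x2,x4,x5,x6) ∈ {(F,F,T,T)} — 1.
  x1=F, x3=T: remaining (x2,x4,x5,x6) ∈ {(T,F,F,F); (T,F,T,F); (T,T,F,F); (T,T,T,F)} — 4.
  x1=F, x3=F: a clause becomes empty — 0.
Total: 8 + 1 + 4 + 0 = 13.

13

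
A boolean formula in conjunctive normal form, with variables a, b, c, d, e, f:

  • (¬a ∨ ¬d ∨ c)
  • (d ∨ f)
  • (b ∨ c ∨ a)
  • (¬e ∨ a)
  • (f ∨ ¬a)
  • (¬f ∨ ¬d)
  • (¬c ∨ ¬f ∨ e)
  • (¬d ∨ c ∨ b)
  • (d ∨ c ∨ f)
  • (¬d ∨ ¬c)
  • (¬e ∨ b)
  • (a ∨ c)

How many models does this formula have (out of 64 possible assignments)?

4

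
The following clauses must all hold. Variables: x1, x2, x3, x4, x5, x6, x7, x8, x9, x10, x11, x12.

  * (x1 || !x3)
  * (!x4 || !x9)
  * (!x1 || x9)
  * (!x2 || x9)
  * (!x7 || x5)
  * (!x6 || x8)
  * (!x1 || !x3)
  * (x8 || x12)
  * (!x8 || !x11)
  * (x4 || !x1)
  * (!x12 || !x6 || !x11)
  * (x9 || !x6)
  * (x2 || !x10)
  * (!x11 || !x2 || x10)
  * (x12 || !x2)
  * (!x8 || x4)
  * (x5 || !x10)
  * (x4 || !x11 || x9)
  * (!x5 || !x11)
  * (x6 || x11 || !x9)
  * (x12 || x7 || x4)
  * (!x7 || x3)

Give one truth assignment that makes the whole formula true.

Set x1 = False and propagate.
  then x3 is forced to False.
  then x7 is forced to False.
The remaining clauses are satisfied by x2 = False, x4 = True, x5 = True, x6 = False, x8 = True, x9 = False, x10 = False, x11 = False, x12 = True.
Every clause has at least one true literal under this assignment.

x1 = F  x2 = F  x3 = F  x4 = T  x5 = T  x6 = F  x7 = F  x8 = T  x9 = F  x10 = F  x11 = F  x12 = T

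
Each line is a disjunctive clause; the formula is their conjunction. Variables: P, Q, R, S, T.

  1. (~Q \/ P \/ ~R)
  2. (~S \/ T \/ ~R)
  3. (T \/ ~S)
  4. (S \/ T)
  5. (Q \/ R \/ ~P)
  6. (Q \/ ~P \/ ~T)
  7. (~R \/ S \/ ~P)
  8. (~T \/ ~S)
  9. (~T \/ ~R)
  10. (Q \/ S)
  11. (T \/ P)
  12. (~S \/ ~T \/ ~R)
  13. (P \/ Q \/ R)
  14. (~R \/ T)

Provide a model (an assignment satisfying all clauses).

Try P = True.
Set Q = True and propagate.
For the remaining variables, R = False, S = False, T = True works.

P = T  Q = T  R = F  S = F  T = T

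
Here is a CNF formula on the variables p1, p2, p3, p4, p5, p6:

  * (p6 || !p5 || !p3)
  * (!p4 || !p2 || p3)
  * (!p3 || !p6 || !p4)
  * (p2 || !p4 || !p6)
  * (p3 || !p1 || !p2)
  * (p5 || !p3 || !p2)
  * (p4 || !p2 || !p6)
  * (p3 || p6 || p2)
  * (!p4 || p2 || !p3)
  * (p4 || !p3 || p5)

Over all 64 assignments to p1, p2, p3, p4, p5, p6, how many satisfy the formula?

Case analysis on p3 and p2:
  p3=1, p2=1: a clause becomes empty — 0.
  p3=1, p2=0: remaining (p1,p4,p5,p6) ∈ {(0,0,1,1); (1,0,1,1)} — 2.
  p3=0, p2=1: remaining (p1,p4,p5,p6) ∈ {(0,0,0,0); (0,0,1,0)} — 2.
  p3=0, p2=0: remaining (p1,p4,p5,p6) ∈ {(0,0,0,1); (0,0,1,1); (1,0,0,1); (1,0,1,1)} — 4.
Total: 0 + 2 + 2 + 4 = 8.

8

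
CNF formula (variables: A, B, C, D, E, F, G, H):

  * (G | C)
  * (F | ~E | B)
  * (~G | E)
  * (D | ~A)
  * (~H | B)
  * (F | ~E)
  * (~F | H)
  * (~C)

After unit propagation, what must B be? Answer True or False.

True

(~C) stands alone — C = False.
(C | G): since C = False, the clause reduces to (G). G = True.
From (E | ~G) and G = True: E = True.
(F | ~E) with E = True leaves only F, so F = True.
(H | ~F): since F = True, the clause reduces to (H). H = True.
In (~H | B), ~H is now false; B must hold, so B = True.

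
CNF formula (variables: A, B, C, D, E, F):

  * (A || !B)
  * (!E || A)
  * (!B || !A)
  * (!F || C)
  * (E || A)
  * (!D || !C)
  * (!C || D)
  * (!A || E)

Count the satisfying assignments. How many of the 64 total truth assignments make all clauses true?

The models are:
  A=T B=F C=F D=F E=T F=F
  A=T B=F C=F D=T E=T F=F
That's 2 in total.

2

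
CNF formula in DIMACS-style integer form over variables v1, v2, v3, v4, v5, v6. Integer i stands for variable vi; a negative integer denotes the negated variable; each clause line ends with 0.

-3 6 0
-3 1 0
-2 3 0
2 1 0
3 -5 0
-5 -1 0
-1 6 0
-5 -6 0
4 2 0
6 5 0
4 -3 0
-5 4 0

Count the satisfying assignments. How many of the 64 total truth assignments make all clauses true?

Satisfying assignments:
  v1=1 v2=0 v3=0 v4=1 v5=0 v6=1
  v1=1 v2=0 v3=1 v4=1 v5=0 v6=1
  v1=1 v2=1 v3=1 v4=1 v5=0 v6=1
Count: 3.

3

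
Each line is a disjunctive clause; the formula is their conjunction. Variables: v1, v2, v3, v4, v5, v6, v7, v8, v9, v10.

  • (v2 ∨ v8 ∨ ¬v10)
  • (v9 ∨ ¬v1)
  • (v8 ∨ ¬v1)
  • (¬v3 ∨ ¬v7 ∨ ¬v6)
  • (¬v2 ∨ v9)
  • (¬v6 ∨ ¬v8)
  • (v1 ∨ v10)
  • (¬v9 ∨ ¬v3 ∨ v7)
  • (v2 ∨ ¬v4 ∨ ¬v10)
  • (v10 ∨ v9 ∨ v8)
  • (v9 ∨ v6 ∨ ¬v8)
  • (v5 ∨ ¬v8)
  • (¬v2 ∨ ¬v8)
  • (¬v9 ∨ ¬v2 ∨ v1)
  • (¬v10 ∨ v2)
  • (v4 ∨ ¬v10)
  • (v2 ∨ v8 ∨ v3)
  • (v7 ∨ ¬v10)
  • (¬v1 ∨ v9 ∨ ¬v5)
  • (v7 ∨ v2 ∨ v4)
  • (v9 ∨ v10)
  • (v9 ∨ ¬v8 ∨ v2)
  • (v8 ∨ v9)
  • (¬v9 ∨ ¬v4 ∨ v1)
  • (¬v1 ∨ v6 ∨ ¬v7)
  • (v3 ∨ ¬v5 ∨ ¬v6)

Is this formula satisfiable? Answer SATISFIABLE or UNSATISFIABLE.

SATISFIABLE

Set v1 = True and propagate.
  then v9 is forced to True.
  then v8 is forced to True.
  then v6 is forced to False.
  then v5 is forced to True.
  then v2 is forced to False.
  then v10 is forced to False.
  then v7 is forced to False.
  then v3 is forced to False.
  then v4 is forced to True.
So v1=True, v2=False, v3=False, v4=True, v5=True, v6=False, v7=False, v8=True, v9=True, v10=False is a satisfying assignment.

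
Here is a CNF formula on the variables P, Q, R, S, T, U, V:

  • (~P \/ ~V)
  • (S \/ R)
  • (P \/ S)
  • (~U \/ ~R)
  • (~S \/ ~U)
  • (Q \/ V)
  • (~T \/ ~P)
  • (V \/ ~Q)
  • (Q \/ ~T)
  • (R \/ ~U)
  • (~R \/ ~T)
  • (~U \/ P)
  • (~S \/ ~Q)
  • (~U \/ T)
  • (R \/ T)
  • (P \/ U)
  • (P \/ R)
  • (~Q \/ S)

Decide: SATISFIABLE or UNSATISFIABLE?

UNSATISFIABLE

P = True:
  propagation gives V=False, Q=True; an empty clause results — contradiction.
P = False:
  propagation gives S=True, U=False; an empty clause results — contradiction.
Every branch closes, so no satisfying assignment exists.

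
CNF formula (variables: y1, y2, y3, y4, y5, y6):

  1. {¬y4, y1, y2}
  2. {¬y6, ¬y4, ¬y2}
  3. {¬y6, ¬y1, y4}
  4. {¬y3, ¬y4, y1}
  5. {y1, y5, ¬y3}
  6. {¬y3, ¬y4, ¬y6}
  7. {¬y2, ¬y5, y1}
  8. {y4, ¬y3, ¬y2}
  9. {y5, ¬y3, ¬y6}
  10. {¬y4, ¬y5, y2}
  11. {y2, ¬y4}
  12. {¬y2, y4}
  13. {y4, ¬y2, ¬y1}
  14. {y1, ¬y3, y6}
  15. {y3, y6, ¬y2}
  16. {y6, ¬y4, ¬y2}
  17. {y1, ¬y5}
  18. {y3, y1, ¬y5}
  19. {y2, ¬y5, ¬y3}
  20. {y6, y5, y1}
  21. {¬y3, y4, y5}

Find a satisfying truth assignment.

y1=T, y2=F, y3=F, y4=F, y5=F, y6=F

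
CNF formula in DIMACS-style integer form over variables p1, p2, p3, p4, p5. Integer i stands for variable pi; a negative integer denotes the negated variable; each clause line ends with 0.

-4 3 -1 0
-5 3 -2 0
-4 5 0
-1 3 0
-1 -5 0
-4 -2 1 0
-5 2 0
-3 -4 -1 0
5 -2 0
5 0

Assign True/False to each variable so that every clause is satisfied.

p1 = 0  p2 = 1  p3 = 1  p4 = 0  p5 = 1

(p5) is a unit clause, so p5 = True.
Unit propagation: (¬p1) forces p1 = False.
Unit propagation: (p2) forces p2 = True.
(p3) is a unit clause, so p3 = True.
(¬p4) is a unit clause, so p4 = False.
Every clause has at least one true literal under this assignment.
Check each clause:
  1. (¬p1 ∨ p3 ∨ ¬p4) — p3 is true.
  2. (p3 ∨ ¬p2 ∨ ¬p5) — p3 is true.
  3. (¬p4 ∨ p5) — ¬p4 is true.
  4. (p3 ∨ ¬p1) — p3 is true.
  5. (¬p1 ∨ ¬p5) — ¬p1 is true.
  6. (¬p2 ∨ ¬p4 ∨ p1) — ¬p4 is true.
  7. (p2 ∨ ¬p5) — p2 is true.
  8. (¬p1 ∨ ¬p3 ∨ ¬p4) — ¬p4 is true.
  9. (¬p2 ∨ p5) — p5 is true.
  10. (p5) — p5 is true.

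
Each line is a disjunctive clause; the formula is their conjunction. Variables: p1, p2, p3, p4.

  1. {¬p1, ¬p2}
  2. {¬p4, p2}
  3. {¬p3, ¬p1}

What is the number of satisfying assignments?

Satisfying assignments:
  p1=F p2=F p3=F p4=F
  p1=F p2=F p3=T p4=F
  p1=F p2=T p3=F p4=F
  p1=F p2=T p3=F p4=T
  p1=F p2=T p3=T p4=F
  p1=F p2=T p3=T p4=T
  p1=T p2=F p3=F p4=F
That's 7 in total.

7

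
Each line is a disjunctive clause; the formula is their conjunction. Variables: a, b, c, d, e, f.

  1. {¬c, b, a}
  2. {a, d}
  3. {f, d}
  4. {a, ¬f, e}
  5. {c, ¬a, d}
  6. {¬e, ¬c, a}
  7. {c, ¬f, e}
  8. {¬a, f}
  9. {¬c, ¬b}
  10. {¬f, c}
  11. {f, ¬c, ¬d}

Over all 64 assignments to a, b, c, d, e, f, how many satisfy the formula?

Case analysis on c and a:
  c=1, a=1: remaining (b,d,e,f) ∈ {(0,0,0,1); (0,0,1,1); (0,1,0,1); (0,1,1,1)} — 4.
  c=1, a=0: a clause becomes empty — 0.
  c=0, a=1: a clause becomes empty — 0.
  c=0, a=0: remaining (b,d,e,f) ∈ {(0,1,0,0); (0,1,1,0); (1,1,0,0); (1,1,1,0)} — 4.
Total: 4 + 0 + 0 + 4 = 8.

8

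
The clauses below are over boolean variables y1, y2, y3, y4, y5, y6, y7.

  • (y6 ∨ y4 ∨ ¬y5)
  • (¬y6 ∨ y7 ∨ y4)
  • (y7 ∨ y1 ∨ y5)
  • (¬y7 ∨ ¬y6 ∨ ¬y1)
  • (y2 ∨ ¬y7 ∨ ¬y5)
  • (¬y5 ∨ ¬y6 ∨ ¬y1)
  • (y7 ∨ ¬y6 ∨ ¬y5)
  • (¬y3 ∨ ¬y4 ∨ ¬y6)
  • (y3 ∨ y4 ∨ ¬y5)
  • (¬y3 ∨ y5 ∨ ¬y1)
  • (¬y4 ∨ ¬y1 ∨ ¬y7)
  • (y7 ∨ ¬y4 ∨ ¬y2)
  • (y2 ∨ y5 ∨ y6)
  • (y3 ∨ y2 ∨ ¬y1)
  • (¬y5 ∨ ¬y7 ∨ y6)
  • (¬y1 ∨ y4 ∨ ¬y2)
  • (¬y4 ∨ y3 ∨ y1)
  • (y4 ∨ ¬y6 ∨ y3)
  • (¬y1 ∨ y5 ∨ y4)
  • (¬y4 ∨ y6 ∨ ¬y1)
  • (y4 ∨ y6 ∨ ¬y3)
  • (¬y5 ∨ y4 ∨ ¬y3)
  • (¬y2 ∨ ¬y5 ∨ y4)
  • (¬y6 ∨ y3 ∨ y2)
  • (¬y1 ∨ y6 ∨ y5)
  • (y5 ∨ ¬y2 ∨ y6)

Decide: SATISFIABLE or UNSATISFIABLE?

SATISFIABLE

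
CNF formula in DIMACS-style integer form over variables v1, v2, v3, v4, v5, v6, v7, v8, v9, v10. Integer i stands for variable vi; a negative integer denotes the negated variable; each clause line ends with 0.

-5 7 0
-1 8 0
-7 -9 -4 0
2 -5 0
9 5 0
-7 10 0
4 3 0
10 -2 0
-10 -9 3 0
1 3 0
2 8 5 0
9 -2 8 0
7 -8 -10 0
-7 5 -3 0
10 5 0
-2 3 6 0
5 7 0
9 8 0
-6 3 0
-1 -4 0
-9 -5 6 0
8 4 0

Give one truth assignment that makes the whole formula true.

v1 = T, v2 = T, v3 = T, v4 = F, v5 = T, v6 = T, v7 = T, v8 = T, v9 = T, v10 = T

Branch on v1: take v1 = True.
  then v8 is forced to True.
  then v4 is forced to False.
  then v3 is forced to True.
Set v2 = True and propagate.
  then v10 is forced to True.
  then v7 is forced to True.
  then v5 is forced to True.
Try v6 = True.
v9 is now unconstrained; take v9 = True.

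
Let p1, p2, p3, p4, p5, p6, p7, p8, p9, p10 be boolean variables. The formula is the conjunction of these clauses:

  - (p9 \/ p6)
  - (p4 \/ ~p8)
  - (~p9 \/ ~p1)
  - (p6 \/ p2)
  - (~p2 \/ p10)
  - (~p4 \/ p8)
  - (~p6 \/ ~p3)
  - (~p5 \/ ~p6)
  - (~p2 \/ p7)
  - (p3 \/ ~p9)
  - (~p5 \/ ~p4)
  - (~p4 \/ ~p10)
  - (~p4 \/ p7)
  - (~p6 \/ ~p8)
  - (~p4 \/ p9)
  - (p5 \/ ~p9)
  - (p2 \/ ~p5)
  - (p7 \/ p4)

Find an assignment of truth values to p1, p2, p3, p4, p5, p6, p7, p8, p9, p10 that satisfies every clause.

p1=F, p2=T, p3=T, p4=F, p5=T, p6=F, p7=T, p8=F, p9=T, p10=T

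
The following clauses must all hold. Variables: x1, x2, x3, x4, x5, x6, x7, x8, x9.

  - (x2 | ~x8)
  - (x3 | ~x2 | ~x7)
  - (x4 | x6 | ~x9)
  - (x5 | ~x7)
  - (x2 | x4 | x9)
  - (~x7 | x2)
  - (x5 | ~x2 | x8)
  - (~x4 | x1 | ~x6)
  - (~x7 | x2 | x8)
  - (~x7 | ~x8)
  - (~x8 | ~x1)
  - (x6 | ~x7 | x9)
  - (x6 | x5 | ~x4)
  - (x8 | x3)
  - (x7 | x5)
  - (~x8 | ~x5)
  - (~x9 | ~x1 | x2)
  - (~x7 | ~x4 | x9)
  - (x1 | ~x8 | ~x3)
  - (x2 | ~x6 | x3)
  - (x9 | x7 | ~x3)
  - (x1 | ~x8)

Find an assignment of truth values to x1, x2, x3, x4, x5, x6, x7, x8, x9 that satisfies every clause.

x1 = 1, x2 = 1, x3 = 1, x4 = 0, x5 = 1, x6 = 1, x7 = 0, x8 = 0, x9 = 1

Branch on x1: take x1 = True.
  then x8 is forced to False.
  then x3 is forced to True.
Branch on x2: take x2 = True.
  then x5 is forced to True.
Set x4 = False and propagate.
The remaining clauses are satisfied by x6 = True, x7 = False, x9 = True.
Every clause has at least one true literal under this assignment.
Check each clause:
  1. (~x8 | x2) — ~x8 is true.
  2. (~x2 | x3 | ~x7) — ~x7 is true.
  3. (~x9 | x4 | x6) — x6 is true.
  4. (x5 | ~x7) — ~x7 is true.
  5. (x4 | x9 | x2) — x9 is true.
  6. (~x7 | x2) — ~x7 is true.
  7. (x5 | x8 | ~x2) — x5 is true.
  8. (~x6 | ~x4 | x1) — x1 is true.
  9. (~x7 | x2 | x8) — ~x7 is true.
  10. (~x7 | ~x8) — ~x8 is true.
  11. (~x1 | ~x8) — ~x8 is true.
  12. (~x7 | x6 | x9) — ~x7 is true.
  13. (x6 | x5 | ~x4) — ~x4 is true.
  14. (x8 | x3) — x3 is true.
  15. (x5 | x7) — x5 is true.
  16. (~x8 | ~x5) — ~x8 is true.
  17. (~x1 | x2 | ~x9) — x2 is true.
  18. (~x7 | ~x4 | x9) — ~x7 is true.
  19. (~x3 | ~x8 | x1) — ~x8 is true.
  20. (x3 | ~x6 | x2) — x3 is true.
  21. (~x3 | x9 | x7) — x9 is true.
  22. (x1 | ~x8) — ~x8 is true.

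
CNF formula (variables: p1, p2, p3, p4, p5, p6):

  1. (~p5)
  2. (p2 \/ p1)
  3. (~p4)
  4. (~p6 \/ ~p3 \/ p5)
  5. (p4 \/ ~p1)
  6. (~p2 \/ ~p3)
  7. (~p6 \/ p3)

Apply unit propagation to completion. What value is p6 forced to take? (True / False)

False

(~p5) is a unit clause: p5 = False.
Unit clause (~p4) sets p4 = False.
(~p1 \/ p4): since p4 = False, the clause reduces to (~p1). p1 = False.
(p1 \/ p2): since p1 = False, the clause reduces to (p2). p2 = True.
(~p2 \/ ~p3): since p2 = True, the clause reduces to (~p3). p3 = False.
(~p6 \/ p3): since p3 = False, the clause reduces to (~p6). p6 = False.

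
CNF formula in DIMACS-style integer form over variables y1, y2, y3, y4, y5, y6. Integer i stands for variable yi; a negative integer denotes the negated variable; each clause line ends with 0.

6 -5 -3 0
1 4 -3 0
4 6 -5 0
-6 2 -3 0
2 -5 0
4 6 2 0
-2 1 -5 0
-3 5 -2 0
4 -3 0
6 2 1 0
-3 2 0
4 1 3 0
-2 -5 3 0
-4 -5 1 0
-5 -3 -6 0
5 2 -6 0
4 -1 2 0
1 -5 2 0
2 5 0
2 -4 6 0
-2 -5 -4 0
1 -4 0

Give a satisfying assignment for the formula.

y1=T, y2=T, y3=F, y4=F, y5=F, y6=F

Check each clause:
  1. (!y5 || !y3 || y6) — !y5 is true.
  2. (y4 || !y3 || y1) — y1 is true.
  3. (y6 || !y5 || y4) — !y5 is true.
  4. (!y6 || y2 || !y3) — !y6 is true.
  5. (!y5 || y2) — y2 is true.
  6. (y2 || y6 || y4) — y2 is true.
  7. (!y5 || y1 || !y2) — y1 is true.
  8. (!y3 || !y2 || y5) — !y3 is true.
  9. (!y3 || y4) — !y3 is true.
  10. (y1 || y6 || y2) — y1 is true.
  11. (!y3 || y2) — y2 is true.
  12. (y3 || y1 || y4) — y1 is true.
  13. (!y5 || !y2 || y3) — !y5 is true.
  14. (y1 || !y5 || !y4) — y1 is true.
  15. (!y6 || !y5 || !y3) — !y6 is true.
  16. (y5 || y2 || !y6) — !y6 is true.
  17. (y2 || !y1 || y4) — y2 is true.
  18. (y2 || y1 || !y5) — y1 is true.
  19. (y2 || y5) — y2 is true.
  20. (y2 || !y4 || y6) — y2 is true.
  21. (!y5 || !y2 || !y4) — !y5 is true.
  22. (!y4 || y1) — y1 is true.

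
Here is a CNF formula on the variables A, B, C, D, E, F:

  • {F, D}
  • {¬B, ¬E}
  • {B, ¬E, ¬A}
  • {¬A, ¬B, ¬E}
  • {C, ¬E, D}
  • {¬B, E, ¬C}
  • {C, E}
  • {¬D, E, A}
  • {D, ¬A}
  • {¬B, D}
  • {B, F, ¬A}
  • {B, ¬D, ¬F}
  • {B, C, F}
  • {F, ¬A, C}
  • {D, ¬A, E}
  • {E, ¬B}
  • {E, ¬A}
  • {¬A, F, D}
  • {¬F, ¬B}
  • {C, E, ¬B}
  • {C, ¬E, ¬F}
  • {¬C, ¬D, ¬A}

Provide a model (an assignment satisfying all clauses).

A=F, B=F, C=T, D=T, E=T, F=F

Check each clause:
  1. {D, F} — D is true.
  2. {¬B, ¬E} — ¬B is true.
  3. {B, ¬E, ¬A} — ¬A is true.
  4. {¬E, ¬B, ¬A} — ¬A is true.
  5. {D, C, ¬E} — C is true.
  6. {¬C, ¬B, E} — E is true.
  7. {C, E} — C is true.
  8. {¬D, A, E} — E is true.
  9. {¬A, D} — D is true.
  10. {¬B, D} — D is true.
  11. {F, B, ¬A} — ¬A is true.
  12. {B, ¬D, ¬F} — ¬F is true.
  13. {C, B, F} — C is true.
  14. {F, C, ¬A} — C is true.
  15. {D, E, ¬A} — D is true.
  16. {¬B, E} — E is true.
  17. {E, ¬A} — E is true.
  18. {F, ¬A, D} — D is true.
  19. {¬F, ¬B} — ¬F is true.
  20. {E, C, ¬B} — C is true.
  21. {C, ¬F, ¬E} — ¬F is true.
  22. {¬C, ¬A, ¬D} — ¬A is true.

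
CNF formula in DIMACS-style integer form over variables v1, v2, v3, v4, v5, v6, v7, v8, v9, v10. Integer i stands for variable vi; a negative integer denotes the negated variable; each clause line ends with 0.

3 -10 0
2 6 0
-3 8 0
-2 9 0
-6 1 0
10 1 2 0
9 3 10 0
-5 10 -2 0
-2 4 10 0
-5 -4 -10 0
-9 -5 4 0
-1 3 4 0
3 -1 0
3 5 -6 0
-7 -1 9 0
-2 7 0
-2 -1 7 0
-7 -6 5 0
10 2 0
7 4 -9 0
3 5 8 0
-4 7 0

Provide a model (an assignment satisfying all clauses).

v1=False  v2=True  v3=False  v4=True  v5=False  v6=False  v7=True  v8=True  v9=True  v10=False

v8 occurs only positively in the remaining clauses — set v8 = True.
Branch on v1: take v1 = False.
  then v6 is forced to False.
  then v2 is forced to True.
  then v9 is forced to True.
  then v7 is forced to True.
For the remaining variables, v3 = False, v4 = True, v5 = False, v10 = False works.
Every clause has at least one true literal under this assignment.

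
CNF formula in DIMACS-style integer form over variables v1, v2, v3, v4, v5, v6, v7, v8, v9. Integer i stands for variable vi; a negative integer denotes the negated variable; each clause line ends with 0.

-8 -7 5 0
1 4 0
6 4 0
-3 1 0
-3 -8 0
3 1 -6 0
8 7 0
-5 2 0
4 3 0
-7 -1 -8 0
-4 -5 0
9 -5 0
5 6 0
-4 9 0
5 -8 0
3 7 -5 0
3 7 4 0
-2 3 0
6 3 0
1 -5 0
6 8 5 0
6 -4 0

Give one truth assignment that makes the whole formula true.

v9 occurs only positively in the remaining clauses — set v9 = True.
Set v1 = True and propagate.
For the remaining variables, v2 = False, v3 = False, v4 = True, v5 = False, v6 = True, v7 = True, v8 = False works.

v1 = 1  v2 = 0  v3 = 0  v4 = 1  v5 = 0  v6 = 1  v7 = 1  v8 = 0  v9 = 1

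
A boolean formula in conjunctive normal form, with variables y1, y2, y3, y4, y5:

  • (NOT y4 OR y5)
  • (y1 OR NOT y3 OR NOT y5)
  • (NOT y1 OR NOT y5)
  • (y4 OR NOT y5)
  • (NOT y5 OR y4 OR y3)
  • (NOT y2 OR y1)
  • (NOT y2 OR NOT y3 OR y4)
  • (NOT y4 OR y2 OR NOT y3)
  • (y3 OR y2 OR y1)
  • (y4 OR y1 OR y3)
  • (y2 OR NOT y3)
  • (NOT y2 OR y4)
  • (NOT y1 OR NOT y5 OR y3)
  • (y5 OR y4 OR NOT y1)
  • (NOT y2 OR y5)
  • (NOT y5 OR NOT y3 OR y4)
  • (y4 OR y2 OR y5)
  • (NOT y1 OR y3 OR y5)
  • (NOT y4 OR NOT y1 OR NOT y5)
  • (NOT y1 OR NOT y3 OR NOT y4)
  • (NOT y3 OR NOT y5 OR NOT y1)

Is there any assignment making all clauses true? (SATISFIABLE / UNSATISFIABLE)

UNSATISFIABLE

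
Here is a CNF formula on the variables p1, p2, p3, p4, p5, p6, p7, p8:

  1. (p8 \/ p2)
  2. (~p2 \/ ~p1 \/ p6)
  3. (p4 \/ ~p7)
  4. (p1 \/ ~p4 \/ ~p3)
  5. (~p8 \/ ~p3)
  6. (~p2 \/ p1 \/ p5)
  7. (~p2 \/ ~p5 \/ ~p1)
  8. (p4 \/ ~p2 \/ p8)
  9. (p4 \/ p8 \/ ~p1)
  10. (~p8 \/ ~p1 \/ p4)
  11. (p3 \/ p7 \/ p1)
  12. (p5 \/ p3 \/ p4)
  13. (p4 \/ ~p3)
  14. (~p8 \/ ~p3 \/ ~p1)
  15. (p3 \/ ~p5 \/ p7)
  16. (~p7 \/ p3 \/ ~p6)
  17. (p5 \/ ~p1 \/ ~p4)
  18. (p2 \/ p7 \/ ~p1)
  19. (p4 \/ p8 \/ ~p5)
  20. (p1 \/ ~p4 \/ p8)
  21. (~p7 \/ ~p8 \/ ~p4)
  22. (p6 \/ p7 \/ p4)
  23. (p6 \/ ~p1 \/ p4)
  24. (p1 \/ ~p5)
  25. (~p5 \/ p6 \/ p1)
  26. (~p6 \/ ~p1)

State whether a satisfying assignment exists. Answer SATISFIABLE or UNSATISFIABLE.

UNSATISFIABLE

p1 = True:
  propagation gives p6=False, p2=False, p8=True, p3=False; an empty clause results — contradiction.
p1 = False:
  propagation gives p5=False, p2=False, p8=True, p3=False; an empty clause results — contradiction.
Every branch closes, so no satisfying assignment exists.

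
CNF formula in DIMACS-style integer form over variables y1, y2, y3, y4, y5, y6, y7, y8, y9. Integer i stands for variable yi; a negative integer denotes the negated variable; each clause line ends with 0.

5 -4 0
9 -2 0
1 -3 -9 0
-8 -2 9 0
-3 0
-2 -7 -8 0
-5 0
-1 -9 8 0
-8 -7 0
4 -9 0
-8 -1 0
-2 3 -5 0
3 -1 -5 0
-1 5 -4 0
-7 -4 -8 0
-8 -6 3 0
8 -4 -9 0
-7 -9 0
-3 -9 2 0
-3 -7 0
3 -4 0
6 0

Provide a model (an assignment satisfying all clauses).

y1 = True, y2 = False, y3 = False, y4 = False, y5 = False, y6 = True, y7 = True, y8 = False, y9 = False

(~y3) is a unit clause, so y3 = False.
Unit propagation: (~y5) forces y5 = False.
Unit propagation: (~y4) forces y4 = False.
(~y9) is a unit clause, so y9 = False.
Unit propagation: (~y2) forces y2 = False.
The clause (y6) is unit: y6 must be True.
Unit propagation: (~y8) forces y8 = False.
y1, y7 are now unconstrained; take y1 = True, y7 = True.
Every clause has at least one true literal under this assignment.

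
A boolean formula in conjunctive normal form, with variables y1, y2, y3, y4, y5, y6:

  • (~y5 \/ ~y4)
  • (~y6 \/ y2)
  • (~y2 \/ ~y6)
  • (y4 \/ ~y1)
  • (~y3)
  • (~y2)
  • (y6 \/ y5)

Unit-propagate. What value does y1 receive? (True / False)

(~y3) is a unit clause: y3 = False.
(~y2) is a unit clause: y2 = False.
In (y2 \/ ~y6), y2 is now false; ~y6 must hold, so y6 = False.
From (y6 \/ y5) and y6 = False: y5 = True.
From (~y5 \/ ~y4) and y5 = True: y4 = False.
(y4 \/ ~y1): since y4 = False, the clause reduces to (~y1). y1 = False.

False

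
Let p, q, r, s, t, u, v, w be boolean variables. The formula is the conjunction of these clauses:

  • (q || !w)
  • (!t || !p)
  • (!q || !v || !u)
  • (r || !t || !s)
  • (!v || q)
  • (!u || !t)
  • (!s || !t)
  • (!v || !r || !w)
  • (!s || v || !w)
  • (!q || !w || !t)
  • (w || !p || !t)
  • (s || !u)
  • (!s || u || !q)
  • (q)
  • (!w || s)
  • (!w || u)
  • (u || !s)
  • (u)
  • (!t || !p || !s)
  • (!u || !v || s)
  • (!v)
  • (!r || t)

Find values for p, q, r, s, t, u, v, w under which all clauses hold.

The clause (q) is unit: q must be True.
(u) is a unit clause, so u = True.
The clause (!v) is unit: v must be False.
(!t) is a unit clause, so t = False.
The clause (s) is unit: s must be True.
(!w) is a unit clause, so w = False.
(!r) is a unit clause, so r = False.
p is now unconstrained; take p = False.
Every clause has at least one true literal under this assignment.

p=0, q=1, r=0, s=1, t=0, u=1, v=0, w=0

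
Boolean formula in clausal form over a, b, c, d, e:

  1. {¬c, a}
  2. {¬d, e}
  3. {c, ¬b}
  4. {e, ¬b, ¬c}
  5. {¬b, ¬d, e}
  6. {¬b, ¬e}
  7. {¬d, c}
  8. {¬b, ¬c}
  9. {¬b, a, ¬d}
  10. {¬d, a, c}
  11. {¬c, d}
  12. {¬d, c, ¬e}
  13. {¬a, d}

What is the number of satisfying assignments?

3

The models are:
  a=0 b=0 c=0 d=0 e=0
  a=0 b=0 c=0 d=0 e=1
  a=1 b=0 c=1 d=1 e=1
Count: 3.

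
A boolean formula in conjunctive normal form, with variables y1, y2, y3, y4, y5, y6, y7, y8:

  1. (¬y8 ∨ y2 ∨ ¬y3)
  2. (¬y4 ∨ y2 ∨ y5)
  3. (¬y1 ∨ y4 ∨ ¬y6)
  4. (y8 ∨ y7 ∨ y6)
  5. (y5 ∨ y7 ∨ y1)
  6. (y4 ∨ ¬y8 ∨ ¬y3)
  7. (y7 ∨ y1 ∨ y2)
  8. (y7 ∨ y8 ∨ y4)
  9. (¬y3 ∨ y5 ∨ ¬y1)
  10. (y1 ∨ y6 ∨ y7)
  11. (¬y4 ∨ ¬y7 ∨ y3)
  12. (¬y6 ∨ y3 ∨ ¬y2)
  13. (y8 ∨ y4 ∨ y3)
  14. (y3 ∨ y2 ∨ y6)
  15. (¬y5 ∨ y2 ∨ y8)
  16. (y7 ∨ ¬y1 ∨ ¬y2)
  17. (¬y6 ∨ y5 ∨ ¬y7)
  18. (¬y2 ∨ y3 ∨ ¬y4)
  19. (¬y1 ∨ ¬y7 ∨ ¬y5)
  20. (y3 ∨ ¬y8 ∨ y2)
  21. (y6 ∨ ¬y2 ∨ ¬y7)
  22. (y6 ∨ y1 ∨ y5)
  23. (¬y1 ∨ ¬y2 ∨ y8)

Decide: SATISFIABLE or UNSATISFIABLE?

SATISFIABLE

Try y1 = False.
Try y2 = True.
Try y3 = True.
For the remaining variables, y4 = True, y5 = True, y6 = True, y7 = False, y8 = True works.
Every clause has at least one true literal under this assignment.
So y1 = False, y2 = True, y3 = True, y4 = True, y5 = True, y6 = True, y7 = False, y8 = True is a satisfying assignment.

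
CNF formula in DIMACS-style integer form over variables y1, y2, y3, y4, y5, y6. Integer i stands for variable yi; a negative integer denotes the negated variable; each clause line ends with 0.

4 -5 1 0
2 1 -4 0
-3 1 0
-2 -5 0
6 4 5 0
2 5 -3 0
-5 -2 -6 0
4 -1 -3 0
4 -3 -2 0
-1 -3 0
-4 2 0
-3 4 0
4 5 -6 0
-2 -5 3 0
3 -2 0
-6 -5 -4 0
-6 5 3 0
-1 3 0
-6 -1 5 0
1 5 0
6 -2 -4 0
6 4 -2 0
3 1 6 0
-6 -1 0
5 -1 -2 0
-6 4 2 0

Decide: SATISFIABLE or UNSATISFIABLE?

y2 = True:
  propagation gives y5=False, y3=True, y1=True; an empty clause results — contradiction.
y2 = False:
  propagation gives y4=False, y3=False, y1=False, y5=False; an empty clause results — contradiction.
Every branch closes, so no satisfying assignment exists.

UNSATISFIABLE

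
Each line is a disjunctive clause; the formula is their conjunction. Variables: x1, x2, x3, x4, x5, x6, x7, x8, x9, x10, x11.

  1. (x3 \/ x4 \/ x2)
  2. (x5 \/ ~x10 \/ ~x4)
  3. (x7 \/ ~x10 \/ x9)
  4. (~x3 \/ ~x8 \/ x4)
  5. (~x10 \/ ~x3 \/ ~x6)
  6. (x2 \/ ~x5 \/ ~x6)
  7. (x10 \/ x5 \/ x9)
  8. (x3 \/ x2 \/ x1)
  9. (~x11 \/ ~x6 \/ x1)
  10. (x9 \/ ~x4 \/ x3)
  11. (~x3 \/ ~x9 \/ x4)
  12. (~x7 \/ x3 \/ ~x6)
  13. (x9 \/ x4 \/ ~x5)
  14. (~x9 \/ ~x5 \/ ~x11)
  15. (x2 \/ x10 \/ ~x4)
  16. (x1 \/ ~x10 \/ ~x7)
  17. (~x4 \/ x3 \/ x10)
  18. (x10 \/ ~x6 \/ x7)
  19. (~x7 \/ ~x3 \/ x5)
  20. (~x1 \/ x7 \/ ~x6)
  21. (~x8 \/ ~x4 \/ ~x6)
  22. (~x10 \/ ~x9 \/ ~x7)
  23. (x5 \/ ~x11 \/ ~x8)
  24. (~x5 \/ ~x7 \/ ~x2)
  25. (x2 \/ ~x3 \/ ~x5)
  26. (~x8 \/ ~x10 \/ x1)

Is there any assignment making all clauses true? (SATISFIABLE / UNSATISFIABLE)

Pure literal: x6 appears only negated; assign x6 = False.
x8 occurs only negated in the remaining clauses — set x8 = False.
Try x1 = True.
The remaining clauses are satisfied by x2 = True, x3 = False, x4 = False, x5 = True, x7 = False, x9 = True, x10 = False, x11 = False.
So x1 = 1, x2 = 1, x3 = 0, x4 = 0, x5 = 1, x6 = 0, x7 = 0, x8 = 0, x9 = 1, x10 = 0, x11 = 0 is a satisfying assignment.

SATISFIABLE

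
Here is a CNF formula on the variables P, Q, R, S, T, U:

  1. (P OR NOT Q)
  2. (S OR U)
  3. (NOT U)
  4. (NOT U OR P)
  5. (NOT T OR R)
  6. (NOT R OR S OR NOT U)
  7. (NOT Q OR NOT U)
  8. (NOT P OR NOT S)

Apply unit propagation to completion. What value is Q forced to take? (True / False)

(NOT U) is a unit clause: U = False.
(S OR U): since U = False, the clause reduces to (S). S = True.
From (NOT P OR NOT S) and S = True: P = False.
(NOT Q OR P): since P = False, the clause reduces to (NOT Q). Q = False.

False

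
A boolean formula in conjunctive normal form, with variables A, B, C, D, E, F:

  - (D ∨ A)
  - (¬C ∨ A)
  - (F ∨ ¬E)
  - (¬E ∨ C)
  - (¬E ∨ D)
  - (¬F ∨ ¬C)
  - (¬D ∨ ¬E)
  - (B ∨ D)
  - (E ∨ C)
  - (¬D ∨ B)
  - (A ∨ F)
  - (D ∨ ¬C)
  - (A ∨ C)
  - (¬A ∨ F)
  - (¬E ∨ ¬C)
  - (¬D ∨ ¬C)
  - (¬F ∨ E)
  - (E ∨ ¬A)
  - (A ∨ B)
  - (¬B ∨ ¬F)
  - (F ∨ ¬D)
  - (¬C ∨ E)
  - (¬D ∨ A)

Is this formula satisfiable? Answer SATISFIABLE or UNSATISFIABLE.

C = True:
  propagation gives A=True, F=False; an empty clause results — contradiction.
C = False:
  propagation gives E=False; an empty clause results — contradiction.
Every branch closes, so no satisfying assignment exists.

UNSATISFIABLE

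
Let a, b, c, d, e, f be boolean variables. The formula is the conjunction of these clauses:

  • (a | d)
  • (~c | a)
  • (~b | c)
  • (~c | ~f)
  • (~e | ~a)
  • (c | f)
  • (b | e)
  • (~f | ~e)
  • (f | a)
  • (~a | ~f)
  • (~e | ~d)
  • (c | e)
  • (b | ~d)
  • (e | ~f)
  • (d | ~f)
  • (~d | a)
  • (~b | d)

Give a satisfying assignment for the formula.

a=1, b=1, c=1, d=1, e=0, f=0

Branch on a: take a = True.
  then e is forced to False.
  then b is forced to True.
  then c is forced to True.
  then f is forced to False.
  then d is forced to True.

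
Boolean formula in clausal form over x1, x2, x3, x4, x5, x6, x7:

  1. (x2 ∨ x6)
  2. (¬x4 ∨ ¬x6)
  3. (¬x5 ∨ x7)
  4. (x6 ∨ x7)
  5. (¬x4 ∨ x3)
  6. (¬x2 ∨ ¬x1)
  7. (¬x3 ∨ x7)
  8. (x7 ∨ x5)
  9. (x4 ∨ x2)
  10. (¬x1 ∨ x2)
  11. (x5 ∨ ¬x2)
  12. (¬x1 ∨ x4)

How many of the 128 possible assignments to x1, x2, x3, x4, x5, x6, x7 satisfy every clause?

5

The models are:
  x1=0 x2=1 x3=0 x4=0 x5=1 x6=0 x7=1
  x1=0 x2=1 x3=0 x4=0 x5=1 x6=1 x7=1
  x1=0 x2=1 x3=1 x4=0 x5=1 x6=0 x7=1
  x1=0 x2=1 x3=1 x4=0 x5=1 x6=1 x7=1
  x1=0 x2=1 x3=1 x4=1 x5=1 x6=0 x7=1
That's 5 in total.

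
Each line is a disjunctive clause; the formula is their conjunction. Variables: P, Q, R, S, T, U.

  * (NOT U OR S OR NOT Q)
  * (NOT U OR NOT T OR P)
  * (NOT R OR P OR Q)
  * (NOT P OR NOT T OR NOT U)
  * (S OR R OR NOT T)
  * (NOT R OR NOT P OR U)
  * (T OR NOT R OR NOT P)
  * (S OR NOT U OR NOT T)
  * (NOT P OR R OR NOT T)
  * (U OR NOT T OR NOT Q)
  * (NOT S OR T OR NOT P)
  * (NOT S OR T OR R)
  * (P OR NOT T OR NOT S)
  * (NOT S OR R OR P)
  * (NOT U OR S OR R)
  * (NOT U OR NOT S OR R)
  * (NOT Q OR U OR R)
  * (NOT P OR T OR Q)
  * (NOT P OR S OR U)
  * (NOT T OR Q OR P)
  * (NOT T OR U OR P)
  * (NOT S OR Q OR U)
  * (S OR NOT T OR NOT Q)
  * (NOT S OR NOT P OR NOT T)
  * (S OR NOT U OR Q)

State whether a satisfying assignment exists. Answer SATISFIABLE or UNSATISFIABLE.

Branch on P: take P = False.
Branch on Q: take Q = True.
Try R = True.
The remaining clauses are satisfied by S = True, T = False, U = False.
Every clause has at least one true literal under this assignment.
So P=F, Q=T, R=T, S=T, T=F, U=F is a satisfying assignment.

SATISFIABLE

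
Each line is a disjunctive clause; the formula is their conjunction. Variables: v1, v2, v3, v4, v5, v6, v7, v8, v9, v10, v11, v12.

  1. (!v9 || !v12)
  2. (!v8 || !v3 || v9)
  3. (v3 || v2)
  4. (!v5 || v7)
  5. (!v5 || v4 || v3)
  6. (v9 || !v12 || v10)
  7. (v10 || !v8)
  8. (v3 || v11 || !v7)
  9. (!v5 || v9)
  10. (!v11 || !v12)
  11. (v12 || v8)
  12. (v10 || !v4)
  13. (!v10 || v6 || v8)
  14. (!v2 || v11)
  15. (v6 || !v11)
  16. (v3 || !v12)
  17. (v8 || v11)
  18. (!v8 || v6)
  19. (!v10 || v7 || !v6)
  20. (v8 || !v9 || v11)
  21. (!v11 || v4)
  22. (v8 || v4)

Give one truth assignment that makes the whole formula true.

v1 = 1, v2 = 0, v3 = 1, v4 = 1, v5 = 0, v6 = 1, v7 = 1, v8 = 1, v9 = 1, v10 = 1, v11 = 1, v12 = 0

Check each clause:
  1. (!v9 || !v12) — !v12 is true.
  2. (!v8 || v9 || !v3) — v9 is true.
  3. (v3 || v2) — v3 is true.
  4. (!v5 || v7) — !v5 is true.
  5. (v3 || !v5 || v4) — v3 is true.
  6. (v10 || v9 || !v12) — v9 is true.
  7. (!v8 || v10) — v10 is true.
  8. (v11 || !v7 || v3) — v3 is true.
  9. (v9 || !v5) — v9 is true.
  10. (!v12 || !v11) — !v12 is true.
  11. (v8 || v12) — v8 is true.
  12. (v10 || !v4) — v10 is true.
  13. (!v10 || v8 || v6) — v8 is true.
  14. (v11 || !v2) — v11 is true.
  15. (!v11 || v6) — v6 is true.
  16. (!v12 || v3) — v3 is true.
  17. (v11 || v8) — v8 is true.
  18. (!v8 || v6) — v6 is true.
  19. (!v10 || !v6 || v7) — v7 is true.
  20. (v11 || !v9 || v8) — v8 is true.
  21. (v4 || !v11) — v4 is true.
  22. (v4 || v8) — v8 is true.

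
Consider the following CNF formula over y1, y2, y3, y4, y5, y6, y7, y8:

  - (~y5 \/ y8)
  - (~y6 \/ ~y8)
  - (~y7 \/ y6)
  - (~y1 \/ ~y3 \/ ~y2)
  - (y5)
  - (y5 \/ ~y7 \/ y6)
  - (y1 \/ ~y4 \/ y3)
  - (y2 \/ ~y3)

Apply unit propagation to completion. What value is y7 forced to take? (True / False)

False

(y5) stands alone — y5 = True.
(y8 \/ ~y5) with y5 = True leaves only y8, so y8 = True.
From (~y6 \/ ~y8) and y8 = True: y6 = False.
(y6 \/ ~y7) with y6 = False leaves only ~y7, so y7 = False.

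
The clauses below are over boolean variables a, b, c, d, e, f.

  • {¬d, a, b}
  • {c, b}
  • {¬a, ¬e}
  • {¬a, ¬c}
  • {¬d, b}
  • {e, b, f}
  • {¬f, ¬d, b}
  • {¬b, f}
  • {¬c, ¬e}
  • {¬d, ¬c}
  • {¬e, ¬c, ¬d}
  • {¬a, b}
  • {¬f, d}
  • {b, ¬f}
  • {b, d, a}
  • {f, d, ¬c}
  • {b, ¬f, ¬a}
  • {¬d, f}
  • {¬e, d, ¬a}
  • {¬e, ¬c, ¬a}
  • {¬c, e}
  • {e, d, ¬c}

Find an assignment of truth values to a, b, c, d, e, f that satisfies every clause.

a=F, b=T, c=F, d=T, e=T, f=T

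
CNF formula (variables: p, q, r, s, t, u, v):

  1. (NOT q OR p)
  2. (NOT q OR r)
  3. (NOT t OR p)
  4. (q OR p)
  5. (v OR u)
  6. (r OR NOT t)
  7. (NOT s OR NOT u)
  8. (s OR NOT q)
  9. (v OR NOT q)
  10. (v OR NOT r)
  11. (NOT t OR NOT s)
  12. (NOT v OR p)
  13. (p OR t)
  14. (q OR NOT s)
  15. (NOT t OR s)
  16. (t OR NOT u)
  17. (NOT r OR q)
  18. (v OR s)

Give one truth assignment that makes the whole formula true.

p=True, q=False, r=False, s=False, t=False, u=False, v=True

Pure literal: p appears only positively; assign p = True.
Try q = False.
  then s is forced to False.
  then t is forced to False.
  then u is forced to False.
  then v is forced to True.
  then r is forced to False.
Every clause has at least one true literal under this assignment.
Check each clause:
  1. (NOT q OR p) — p is true.
  2. (r OR NOT q) — NOT q is true.
  3. (p OR NOT t) — p is true.
  4. (p OR q) — p is true.
  5. (v OR u) — v is true.
  6. (r OR NOT t) — NOT t is true.
  7. (NOT s OR NOT u) — NOT u is true.
  8. (s OR NOT q) — NOT q is true.
  9. (v OR NOT q) — NOT q is true.
  10. (NOT r OR v) — NOT r is true.
  11. (NOT s OR NOT t) — NOT t is true.
  12. (NOT v OR p) — p is true.
  13. (p OR t) — p is true.
  14. (q OR NOT s) — NOT s is true.
  15. (NOT t OR s) — NOT t is true.
  16. (t OR NOT u) — NOT u is true.
  17. (NOT r OR q) — NOT r is true.
  18. (v OR s) — v is true.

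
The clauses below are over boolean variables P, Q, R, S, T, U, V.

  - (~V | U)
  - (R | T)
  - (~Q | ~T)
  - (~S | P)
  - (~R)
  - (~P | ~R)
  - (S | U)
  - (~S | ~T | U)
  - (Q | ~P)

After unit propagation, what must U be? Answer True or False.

True

(~R) is a unit clause: R = False.
In (T | R), R is now false; T must hold, so T = True.
(~Q | ~T) with T = True leaves only ~Q, so Q = False.
(Q | ~P) with Q = False leaves only ~P, so P = False.
In (P | ~S), P is now false; ~S must hold, so S = False.
(U | S): since S = False, the clause reduces to (U). U = True.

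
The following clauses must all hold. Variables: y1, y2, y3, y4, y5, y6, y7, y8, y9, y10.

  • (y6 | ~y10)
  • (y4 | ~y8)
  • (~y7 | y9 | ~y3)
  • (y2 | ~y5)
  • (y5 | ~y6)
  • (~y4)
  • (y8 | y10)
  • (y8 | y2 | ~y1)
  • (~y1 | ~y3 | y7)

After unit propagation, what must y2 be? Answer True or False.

True

(~y4) stands alone — y4 = False.
(~y8 | y4) with y4 = False leaves only ~y8, so y8 = False.
(y10 | y8): since y8 = False, the clause reduces to (y10). y10 = True.
(~y10 | y6) with y10 = True leaves only y6, so y6 = True.
(y5 | ~y6) with y6 = True leaves only y5, so y5 = True.
In (y2 | ~y5), ~y5 is now false; y2 must hold, so y2 = True.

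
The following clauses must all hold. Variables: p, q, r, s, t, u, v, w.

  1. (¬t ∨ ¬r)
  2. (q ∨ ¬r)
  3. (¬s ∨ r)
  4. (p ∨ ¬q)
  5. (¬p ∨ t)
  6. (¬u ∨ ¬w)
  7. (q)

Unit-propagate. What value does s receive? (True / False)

False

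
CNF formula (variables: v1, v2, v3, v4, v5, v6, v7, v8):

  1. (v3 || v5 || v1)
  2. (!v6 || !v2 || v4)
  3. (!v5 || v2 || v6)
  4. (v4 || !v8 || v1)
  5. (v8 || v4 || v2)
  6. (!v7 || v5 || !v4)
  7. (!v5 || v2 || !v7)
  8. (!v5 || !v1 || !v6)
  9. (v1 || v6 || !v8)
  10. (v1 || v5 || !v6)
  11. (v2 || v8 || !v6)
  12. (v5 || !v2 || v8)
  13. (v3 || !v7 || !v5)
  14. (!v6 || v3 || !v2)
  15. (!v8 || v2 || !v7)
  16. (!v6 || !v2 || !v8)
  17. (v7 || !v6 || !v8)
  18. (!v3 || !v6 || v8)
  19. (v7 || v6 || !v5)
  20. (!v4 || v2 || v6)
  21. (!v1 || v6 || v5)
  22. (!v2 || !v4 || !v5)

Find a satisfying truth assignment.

v1=True, v2=True, v3=True, v4=False, v5=True, v6=False, v7=True, v8=False

Try v1 = True.
Branch on v2: take v2 = True.
Try v3 = True.
The remaining clauses are satisfied by v4 = False, v5 = True, v6 = False, v7 = True, v8 = False.
Every clause has at least one true literal under this assignment.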